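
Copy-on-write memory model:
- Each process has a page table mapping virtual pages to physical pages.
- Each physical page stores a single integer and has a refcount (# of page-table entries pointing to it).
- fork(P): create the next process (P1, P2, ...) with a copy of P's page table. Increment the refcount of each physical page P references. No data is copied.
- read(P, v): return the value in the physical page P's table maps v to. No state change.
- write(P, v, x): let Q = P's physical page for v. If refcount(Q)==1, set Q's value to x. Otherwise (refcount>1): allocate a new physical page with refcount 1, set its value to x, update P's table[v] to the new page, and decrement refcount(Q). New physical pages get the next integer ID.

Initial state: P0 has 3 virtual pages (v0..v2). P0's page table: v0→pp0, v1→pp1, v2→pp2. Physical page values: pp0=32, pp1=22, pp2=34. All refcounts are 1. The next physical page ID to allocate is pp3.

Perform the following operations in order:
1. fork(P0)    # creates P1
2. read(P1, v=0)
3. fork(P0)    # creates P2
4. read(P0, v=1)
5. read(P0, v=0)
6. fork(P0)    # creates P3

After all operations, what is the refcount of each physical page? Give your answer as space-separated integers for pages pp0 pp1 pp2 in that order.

Op 1: fork(P0) -> P1. 3 ppages; refcounts: pp0:2 pp1:2 pp2:2
Op 2: read(P1, v0) -> 32. No state change.
Op 3: fork(P0) -> P2. 3 ppages; refcounts: pp0:3 pp1:3 pp2:3
Op 4: read(P0, v1) -> 22. No state change.
Op 5: read(P0, v0) -> 32. No state change.
Op 6: fork(P0) -> P3. 3 ppages; refcounts: pp0:4 pp1:4 pp2:4

Answer: 4 4 4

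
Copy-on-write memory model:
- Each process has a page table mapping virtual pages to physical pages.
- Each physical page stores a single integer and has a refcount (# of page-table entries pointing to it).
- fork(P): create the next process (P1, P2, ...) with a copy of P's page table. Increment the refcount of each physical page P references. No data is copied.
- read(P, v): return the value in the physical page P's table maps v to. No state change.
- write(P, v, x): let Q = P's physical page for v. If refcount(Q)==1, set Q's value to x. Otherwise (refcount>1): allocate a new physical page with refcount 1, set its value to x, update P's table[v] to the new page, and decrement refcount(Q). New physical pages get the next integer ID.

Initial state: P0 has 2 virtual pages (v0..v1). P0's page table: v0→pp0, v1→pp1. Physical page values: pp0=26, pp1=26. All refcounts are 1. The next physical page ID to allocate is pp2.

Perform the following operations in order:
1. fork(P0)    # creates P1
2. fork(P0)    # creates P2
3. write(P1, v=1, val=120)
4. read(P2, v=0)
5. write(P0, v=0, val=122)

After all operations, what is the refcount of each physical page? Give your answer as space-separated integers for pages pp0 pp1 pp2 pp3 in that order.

Op 1: fork(P0) -> P1. 2 ppages; refcounts: pp0:2 pp1:2
Op 2: fork(P0) -> P2. 2 ppages; refcounts: pp0:3 pp1:3
Op 3: write(P1, v1, 120). refcount(pp1)=3>1 -> COPY to pp2. 3 ppages; refcounts: pp0:3 pp1:2 pp2:1
Op 4: read(P2, v0) -> 26. No state change.
Op 5: write(P0, v0, 122). refcount(pp0)=3>1 -> COPY to pp3. 4 ppages; refcounts: pp0:2 pp1:2 pp2:1 pp3:1

Answer: 2 2 1 1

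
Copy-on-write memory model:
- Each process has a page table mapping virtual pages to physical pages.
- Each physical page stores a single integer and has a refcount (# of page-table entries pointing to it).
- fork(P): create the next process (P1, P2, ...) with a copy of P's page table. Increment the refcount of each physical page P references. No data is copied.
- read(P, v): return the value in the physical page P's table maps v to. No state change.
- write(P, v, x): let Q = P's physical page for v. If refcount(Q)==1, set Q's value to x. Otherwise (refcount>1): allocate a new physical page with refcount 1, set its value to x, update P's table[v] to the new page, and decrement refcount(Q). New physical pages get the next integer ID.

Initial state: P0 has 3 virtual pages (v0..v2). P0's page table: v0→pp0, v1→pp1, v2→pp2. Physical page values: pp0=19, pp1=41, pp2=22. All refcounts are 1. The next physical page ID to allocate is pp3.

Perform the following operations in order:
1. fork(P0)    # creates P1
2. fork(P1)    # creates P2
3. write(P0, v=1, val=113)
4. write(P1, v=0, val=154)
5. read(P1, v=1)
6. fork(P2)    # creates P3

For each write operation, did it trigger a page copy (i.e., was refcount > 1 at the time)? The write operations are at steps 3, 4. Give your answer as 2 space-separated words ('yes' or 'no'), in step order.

Op 1: fork(P0) -> P1. 3 ppages; refcounts: pp0:2 pp1:2 pp2:2
Op 2: fork(P1) -> P2. 3 ppages; refcounts: pp0:3 pp1:3 pp2:3
Op 3: write(P0, v1, 113). refcount(pp1)=3>1 -> COPY to pp3. 4 ppages; refcounts: pp0:3 pp1:2 pp2:3 pp3:1
Op 4: write(P1, v0, 154). refcount(pp0)=3>1 -> COPY to pp4. 5 ppages; refcounts: pp0:2 pp1:2 pp2:3 pp3:1 pp4:1
Op 5: read(P1, v1) -> 41. No state change.
Op 6: fork(P2) -> P3. 5 ppages; refcounts: pp0:3 pp1:3 pp2:4 pp3:1 pp4:1

yes yes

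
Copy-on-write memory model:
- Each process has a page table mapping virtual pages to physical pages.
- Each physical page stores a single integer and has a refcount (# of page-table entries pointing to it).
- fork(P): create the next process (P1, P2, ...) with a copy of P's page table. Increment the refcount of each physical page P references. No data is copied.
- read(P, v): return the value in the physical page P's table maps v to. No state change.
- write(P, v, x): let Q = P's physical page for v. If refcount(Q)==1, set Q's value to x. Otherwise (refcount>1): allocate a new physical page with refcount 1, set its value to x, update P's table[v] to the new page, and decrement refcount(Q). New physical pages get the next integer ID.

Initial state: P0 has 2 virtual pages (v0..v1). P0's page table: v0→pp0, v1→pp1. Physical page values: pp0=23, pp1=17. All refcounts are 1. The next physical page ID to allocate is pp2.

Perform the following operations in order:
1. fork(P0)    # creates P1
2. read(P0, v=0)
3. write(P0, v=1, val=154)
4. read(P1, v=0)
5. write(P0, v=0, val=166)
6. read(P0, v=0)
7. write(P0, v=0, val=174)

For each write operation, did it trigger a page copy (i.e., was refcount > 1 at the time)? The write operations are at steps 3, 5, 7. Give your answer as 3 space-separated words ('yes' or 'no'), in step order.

Op 1: fork(P0) -> P1. 2 ppages; refcounts: pp0:2 pp1:2
Op 2: read(P0, v0) -> 23. No state change.
Op 3: write(P0, v1, 154). refcount(pp1)=2>1 -> COPY to pp2. 3 ppages; refcounts: pp0:2 pp1:1 pp2:1
Op 4: read(P1, v0) -> 23. No state change.
Op 5: write(P0, v0, 166). refcount(pp0)=2>1 -> COPY to pp3. 4 ppages; refcounts: pp0:1 pp1:1 pp2:1 pp3:1
Op 6: read(P0, v0) -> 166. No state change.
Op 7: write(P0, v0, 174). refcount(pp3)=1 -> write in place. 4 ppages; refcounts: pp0:1 pp1:1 pp2:1 pp3:1

yes yes no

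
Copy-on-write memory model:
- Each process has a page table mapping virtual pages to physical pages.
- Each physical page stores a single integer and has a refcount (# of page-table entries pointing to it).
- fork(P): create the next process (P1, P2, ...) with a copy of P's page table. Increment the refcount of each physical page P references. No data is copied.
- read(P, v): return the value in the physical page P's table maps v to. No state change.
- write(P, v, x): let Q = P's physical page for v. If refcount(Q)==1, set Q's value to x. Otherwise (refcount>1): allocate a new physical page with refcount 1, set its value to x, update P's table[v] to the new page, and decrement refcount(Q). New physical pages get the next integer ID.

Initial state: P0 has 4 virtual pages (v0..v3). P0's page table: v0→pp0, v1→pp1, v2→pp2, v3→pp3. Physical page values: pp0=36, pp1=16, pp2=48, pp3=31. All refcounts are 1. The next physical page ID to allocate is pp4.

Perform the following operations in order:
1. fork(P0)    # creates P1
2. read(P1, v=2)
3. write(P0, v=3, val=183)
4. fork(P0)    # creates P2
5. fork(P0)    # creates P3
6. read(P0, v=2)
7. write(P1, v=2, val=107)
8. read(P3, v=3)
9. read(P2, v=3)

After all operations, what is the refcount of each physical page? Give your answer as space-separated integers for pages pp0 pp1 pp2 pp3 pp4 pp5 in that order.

Answer: 4 4 3 1 3 1

Derivation:
Op 1: fork(P0) -> P1. 4 ppages; refcounts: pp0:2 pp1:2 pp2:2 pp3:2
Op 2: read(P1, v2) -> 48. No state change.
Op 3: write(P0, v3, 183). refcount(pp3)=2>1 -> COPY to pp4. 5 ppages; refcounts: pp0:2 pp1:2 pp2:2 pp3:1 pp4:1
Op 4: fork(P0) -> P2. 5 ppages; refcounts: pp0:3 pp1:3 pp2:3 pp3:1 pp4:2
Op 5: fork(P0) -> P3. 5 ppages; refcounts: pp0:4 pp1:4 pp2:4 pp3:1 pp4:3
Op 6: read(P0, v2) -> 48. No state change.
Op 7: write(P1, v2, 107). refcount(pp2)=4>1 -> COPY to pp5. 6 ppages; refcounts: pp0:4 pp1:4 pp2:3 pp3:1 pp4:3 pp5:1
Op 8: read(P3, v3) -> 183. No state change.
Op 9: read(P2, v3) -> 183. No state change.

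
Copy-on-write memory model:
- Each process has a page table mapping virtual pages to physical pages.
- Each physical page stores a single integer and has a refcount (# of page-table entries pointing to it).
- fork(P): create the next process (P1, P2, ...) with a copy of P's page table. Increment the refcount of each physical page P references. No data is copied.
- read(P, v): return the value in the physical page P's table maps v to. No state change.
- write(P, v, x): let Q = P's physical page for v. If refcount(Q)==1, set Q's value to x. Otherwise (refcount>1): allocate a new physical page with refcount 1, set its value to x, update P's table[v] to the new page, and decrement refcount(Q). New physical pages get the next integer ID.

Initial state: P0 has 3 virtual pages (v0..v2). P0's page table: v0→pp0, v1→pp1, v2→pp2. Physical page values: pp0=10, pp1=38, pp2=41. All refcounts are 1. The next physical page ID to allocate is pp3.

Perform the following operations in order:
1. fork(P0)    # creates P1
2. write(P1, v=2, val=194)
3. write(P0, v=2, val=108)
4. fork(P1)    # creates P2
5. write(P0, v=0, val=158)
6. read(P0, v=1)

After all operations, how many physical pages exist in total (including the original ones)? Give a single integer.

Op 1: fork(P0) -> P1. 3 ppages; refcounts: pp0:2 pp1:2 pp2:2
Op 2: write(P1, v2, 194). refcount(pp2)=2>1 -> COPY to pp3. 4 ppages; refcounts: pp0:2 pp1:2 pp2:1 pp3:1
Op 3: write(P0, v2, 108). refcount(pp2)=1 -> write in place. 4 ppages; refcounts: pp0:2 pp1:2 pp2:1 pp3:1
Op 4: fork(P1) -> P2. 4 ppages; refcounts: pp0:3 pp1:3 pp2:1 pp3:2
Op 5: write(P0, v0, 158). refcount(pp0)=3>1 -> COPY to pp4. 5 ppages; refcounts: pp0:2 pp1:3 pp2:1 pp3:2 pp4:1
Op 6: read(P0, v1) -> 38. No state change.

Answer: 5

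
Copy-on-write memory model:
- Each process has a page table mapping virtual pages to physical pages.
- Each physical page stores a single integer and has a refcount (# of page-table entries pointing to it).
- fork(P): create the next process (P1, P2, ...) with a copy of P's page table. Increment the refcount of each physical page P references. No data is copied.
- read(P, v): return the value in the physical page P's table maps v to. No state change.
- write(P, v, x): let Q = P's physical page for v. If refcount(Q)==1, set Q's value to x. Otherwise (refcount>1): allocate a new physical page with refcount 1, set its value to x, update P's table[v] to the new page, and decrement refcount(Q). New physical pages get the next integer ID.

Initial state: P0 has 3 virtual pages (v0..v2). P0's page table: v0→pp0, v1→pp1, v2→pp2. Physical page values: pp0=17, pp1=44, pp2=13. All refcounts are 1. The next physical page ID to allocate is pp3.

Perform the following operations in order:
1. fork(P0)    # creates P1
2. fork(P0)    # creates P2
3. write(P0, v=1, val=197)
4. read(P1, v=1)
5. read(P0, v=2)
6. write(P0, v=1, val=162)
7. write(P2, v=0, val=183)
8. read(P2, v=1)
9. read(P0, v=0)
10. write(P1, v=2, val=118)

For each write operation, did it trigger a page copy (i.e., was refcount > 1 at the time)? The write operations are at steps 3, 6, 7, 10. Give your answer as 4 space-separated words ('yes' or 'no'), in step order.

Op 1: fork(P0) -> P1. 3 ppages; refcounts: pp0:2 pp1:2 pp2:2
Op 2: fork(P0) -> P2. 3 ppages; refcounts: pp0:3 pp1:3 pp2:3
Op 3: write(P0, v1, 197). refcount(pp1)=3>1 -> COPY to pp3. 4 ppages; refcounts: pp0:3 pp1:2 pp2:3 pp3:1
Op 4: read(P1, v1) -> 44. No state change.
Op 5: read(P0, v2) -> 13. No state change.
Op 6: write(P0, v1, 162). refcount(pp3)=1 -> write in place. 4 ppages; refcounts: pp0:3 pp1:2 pp2:3 pp3:1
Op 7: write(P2, v0, 183). refcount(pp0)=3>1 -> COPY to pp4. 5 ppages; refcounts: pp0:2 pp1:2 pp2:3 pp3:1 pp4:1
Op 8: read(P2, v1) -> 44. No state change.
Op 9: read(P0, v0) -> 17. No state change.
Op 10: write(P1, v2, 118). refcount(pp2)=3>1 -> COPY to pp5. 6 ppages; refcounts: pp0:2 pp1:2 pp2:2 pp3:1 pp4:1 pp5:1

yes no yes yes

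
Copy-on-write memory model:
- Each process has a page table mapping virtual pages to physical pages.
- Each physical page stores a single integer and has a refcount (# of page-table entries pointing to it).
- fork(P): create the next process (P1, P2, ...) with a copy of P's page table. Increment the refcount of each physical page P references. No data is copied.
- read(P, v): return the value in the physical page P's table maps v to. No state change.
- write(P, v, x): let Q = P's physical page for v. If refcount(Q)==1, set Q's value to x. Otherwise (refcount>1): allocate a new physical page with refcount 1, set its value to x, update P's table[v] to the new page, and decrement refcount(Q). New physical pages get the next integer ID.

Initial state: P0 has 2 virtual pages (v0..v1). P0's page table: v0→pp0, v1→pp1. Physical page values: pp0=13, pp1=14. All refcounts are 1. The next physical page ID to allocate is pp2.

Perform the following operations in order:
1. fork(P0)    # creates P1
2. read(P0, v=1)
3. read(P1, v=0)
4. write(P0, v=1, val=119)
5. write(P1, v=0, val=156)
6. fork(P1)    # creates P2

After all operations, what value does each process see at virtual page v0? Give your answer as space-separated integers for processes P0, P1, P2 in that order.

Answer: 13 156 156

Derivation:
Op 1: fork(P0) -> P1. 2 ppages; refcounts: pp0:2 pp1:2
Op 2: read(P0, v1) -> 14. No state change.
Op 3: read(P1, v0) -> 13. No state change.
Op 4: write(P0, v1, 119). refcount(pp1)=2>1 -> COPY to pp2. 3 ppages; refcounts: pp0:2 pp1:1 pp2:1
Op 5: write(P1, v0, 156). refcount(pp0)=2>1 -> COPY to pp3. 4 ppages; refcounts: pp0:1 pp1:1 pp2:1 pp3:1
Op 6: fork(P1) -> P2. 4 ppages; refcounts: pp0:1 pp1:2 pp2:1 pp3:2
P0: v0 -> pp0 = 13
P1: v0 -> pp3 = 156
P2: v0 -> pp3 = 156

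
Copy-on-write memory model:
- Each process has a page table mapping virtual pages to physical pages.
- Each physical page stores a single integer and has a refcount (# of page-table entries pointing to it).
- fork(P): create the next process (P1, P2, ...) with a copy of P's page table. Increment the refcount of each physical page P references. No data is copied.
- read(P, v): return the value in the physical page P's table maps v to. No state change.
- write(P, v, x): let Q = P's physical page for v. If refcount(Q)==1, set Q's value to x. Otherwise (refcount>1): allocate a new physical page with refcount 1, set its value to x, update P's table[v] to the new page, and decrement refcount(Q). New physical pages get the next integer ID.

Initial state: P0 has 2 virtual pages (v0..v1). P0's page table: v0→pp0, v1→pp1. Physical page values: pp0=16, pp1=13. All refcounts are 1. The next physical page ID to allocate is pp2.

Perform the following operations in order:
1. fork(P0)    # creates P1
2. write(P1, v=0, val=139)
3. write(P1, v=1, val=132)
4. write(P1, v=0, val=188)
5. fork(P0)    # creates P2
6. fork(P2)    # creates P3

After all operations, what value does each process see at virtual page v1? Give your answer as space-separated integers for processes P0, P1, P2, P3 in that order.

Op 1: fork(P0) -> P1. 2 ppages; refcounts: pp0:2 pp1:2
Op 2: write(P1, v0, 139). refcount(pp0)=2>1 -> COPY to pp2. 3 ppages; refcounts: pp0:1 pp1:2 pp2:1
Op 3: write(P1, v1, 132). refcount(pp1)=2>1 -> COPY to pp3. 4 ppages; refcounts: pp0:1 pp1:1 pp2:1 pp3:1
Op 4: write(P1, v0, 188). refcount(pp2)=1 -> write in place. 4 ppages; refcounts: pp0:1 pp1:1 pp2:1 pp3:1
Op 5: fork(P0) -> P2. 4 ppages; refcounts: pp0:2 pp1:2 pp2:1 pp3:1
Op 6: fork(P2) -> P3. 4 ppages; refcounts: pp0:3 pp1:3 pp2:1 pp3:1
P0: v1 -> pp1 = 13
P1: v1 -> pp3 = 132
P2: v1 -> pp1 = 13
P3: v1 -> pp1 = 13

Answer: 13 132 13 13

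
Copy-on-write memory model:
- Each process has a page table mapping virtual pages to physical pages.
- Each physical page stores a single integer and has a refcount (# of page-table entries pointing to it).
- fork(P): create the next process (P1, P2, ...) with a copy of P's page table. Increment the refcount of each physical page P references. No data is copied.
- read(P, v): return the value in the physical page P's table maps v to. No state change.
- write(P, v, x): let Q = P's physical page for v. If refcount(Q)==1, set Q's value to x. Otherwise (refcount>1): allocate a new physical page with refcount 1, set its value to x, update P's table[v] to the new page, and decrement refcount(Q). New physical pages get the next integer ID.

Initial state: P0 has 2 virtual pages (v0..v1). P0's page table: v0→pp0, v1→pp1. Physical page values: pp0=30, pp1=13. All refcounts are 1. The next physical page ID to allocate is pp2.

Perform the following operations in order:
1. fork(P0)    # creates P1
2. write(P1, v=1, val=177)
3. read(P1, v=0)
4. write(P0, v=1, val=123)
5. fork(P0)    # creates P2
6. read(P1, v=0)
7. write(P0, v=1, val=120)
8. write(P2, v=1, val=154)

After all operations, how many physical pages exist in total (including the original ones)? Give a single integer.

Op 1: fork(P0) -> P1. 2 ppages; refcounts: pp0:2 pp1:2
Op 2: write(P1, v1, 177). refcount(pp1)=2>1 -> COPY to pp2. 3 ppages; refcounts: pp0:2 pp1:1 pp2:1
Op 3: read(P1, v0) -> 30. No state change.
Op 4: write(P0, v1, 123). refcount(pp1)=1 -> write in place. 3 ppages; refcounts: pp0:2 pp1:1 pp2:1
Op 5: fork(P0) -> P2. 3 ppages; refcounts: pp0:3 pp1:2 pp2:1
Op 6: read(P1, v0) -> 30. No state change.
Op 7: write(P0, v1, 120). refcount(pp1)=2>1 -> COPY to pp3. 4 ppages; refcounts: pp0:3 pp1:1 pp2:1 pp3:1
Op 8: write(P2, v1, 154). refcount(pp1)=1 -> write in place. 4 ppages; refcounts: pp0:3 pp1:1 pp2:1 pp3:1

Answer: 4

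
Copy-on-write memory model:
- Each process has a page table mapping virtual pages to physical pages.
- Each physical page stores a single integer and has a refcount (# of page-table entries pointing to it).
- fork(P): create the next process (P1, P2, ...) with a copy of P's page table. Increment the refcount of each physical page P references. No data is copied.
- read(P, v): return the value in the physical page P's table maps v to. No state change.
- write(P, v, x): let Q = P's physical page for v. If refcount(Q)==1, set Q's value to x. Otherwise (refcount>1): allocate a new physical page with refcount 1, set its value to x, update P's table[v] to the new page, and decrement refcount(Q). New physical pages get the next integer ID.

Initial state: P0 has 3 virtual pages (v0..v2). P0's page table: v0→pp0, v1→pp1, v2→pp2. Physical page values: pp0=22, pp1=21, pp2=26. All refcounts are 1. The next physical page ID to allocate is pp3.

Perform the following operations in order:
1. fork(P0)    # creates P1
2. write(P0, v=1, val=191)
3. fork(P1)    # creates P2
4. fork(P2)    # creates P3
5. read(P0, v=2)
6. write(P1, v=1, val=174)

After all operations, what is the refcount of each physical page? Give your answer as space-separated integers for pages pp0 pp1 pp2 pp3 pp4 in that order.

Answer: 4 2 4 1 1

Derivation:
Op 1: fork(P0) -> P1. 3 ppages; refcounts: pp0:2 pp1:2 pp2:2
Op 2: write(P0, v1, 191). refcount(pp1)=2>1 -> COPY to pp3. 4 ppages; refcounts: pp0:2 pp1:1 pp2:2 pp3:1
Op 3: fork(P1) -> P2. 4 ppages; refcounts: pp0:3 pp1:2 pp2:3 pp3:1
Op 4: fork(P2) -> P3. 4 ppages; refcounts: pp0:4 pp1:3 pp2:4 pp3:1
Op 5: read(P0, v2) -> 26. No state change.
Op 6: write(P1, v1, 174). refcount(pp1)=3>1 -> COPY to pp4. 5 ppages; refcounts: pp0:4 pp1:2 pp2:4 pp3:1 pp4:1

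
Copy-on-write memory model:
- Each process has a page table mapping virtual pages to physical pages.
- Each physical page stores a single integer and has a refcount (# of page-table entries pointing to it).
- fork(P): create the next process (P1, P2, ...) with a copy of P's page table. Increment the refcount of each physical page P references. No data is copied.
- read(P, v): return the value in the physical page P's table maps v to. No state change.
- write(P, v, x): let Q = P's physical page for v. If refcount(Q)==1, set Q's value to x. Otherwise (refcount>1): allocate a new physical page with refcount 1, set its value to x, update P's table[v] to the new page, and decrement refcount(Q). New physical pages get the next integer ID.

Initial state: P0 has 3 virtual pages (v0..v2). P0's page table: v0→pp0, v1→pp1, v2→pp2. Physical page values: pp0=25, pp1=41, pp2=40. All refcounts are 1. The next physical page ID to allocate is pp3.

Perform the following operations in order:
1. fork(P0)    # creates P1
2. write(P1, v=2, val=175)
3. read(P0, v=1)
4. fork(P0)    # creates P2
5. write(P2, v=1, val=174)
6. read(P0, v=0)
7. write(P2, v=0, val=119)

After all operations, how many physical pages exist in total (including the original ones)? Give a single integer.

Op 1: fork(P0) -> P1. 3 ppages; refcounts: pp0:2 pp1:2 pp2:2
Op 2: write(P1, v2, 175). refcount(pp2)=2>1 -> COPY to pp3. 4 ppages; refcounts: pp0:2 pp1:2 pp2:1 pp3:1
Op 3: read(P0, v1) -> 41. No state change.
Op 4: fork(P0) -> P2. 4 ppages; refcounts: pp0:3 pp1:3 pp2:2 pp3:1
Op 5: write(P2, v1, 174). refcount(pp1)=3>1 -> COPY to pp4. 5 ppages; refcounts: pp0:3 pp1:2 pp2:2 pp3:1 pp4:1
Op 6: read(P0, v0) -> 25. No state change.
Op 7: write(P2, v0, 119). refcount(pp0)=3>1 -> COPY to pp5. 6 ppages; refcounts: pp0:2 pp1:2 pp2:2 pp3:1 pp4:1 pp5:1

Answer: 6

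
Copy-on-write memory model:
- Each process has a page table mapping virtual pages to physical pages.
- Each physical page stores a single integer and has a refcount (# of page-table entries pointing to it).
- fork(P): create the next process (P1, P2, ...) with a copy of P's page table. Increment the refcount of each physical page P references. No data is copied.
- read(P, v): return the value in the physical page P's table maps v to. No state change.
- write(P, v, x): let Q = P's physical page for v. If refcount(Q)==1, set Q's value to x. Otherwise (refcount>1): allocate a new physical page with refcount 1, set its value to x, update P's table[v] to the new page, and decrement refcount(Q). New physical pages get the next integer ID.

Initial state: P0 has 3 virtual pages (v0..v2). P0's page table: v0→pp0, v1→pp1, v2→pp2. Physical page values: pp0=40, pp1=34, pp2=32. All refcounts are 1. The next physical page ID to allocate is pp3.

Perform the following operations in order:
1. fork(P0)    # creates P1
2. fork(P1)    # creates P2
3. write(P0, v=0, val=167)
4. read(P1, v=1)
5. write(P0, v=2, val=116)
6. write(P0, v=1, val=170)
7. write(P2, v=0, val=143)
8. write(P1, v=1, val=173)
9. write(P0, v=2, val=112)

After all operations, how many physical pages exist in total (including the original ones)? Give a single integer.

Answer: 8

Derivation:
Op 1: fork(P0) -> P1. 3 ppages; refcounts: pp0:2 pp1:2 pp2:2
Op 2: fork(P1) -> P2. 3 ppages; refcounts: pp0:3 pp1:3 pp2:3
Op 3: write(P0, v0, 167). refcount(pp0)=3>1 -> COPY to pp3. 4 ppages; refcounts: pp0:2 pp1:3 pp2:3 pp3:1
Op 4: read(P1, v1) -> 34. No state change.
Op 5: write(P0, v2, 116). refcount(pp2)=3>1 -> COPY to pp4. 5 ppages; refcounts: pp0:2 pp1:3 pp2:2 pp3:1 pp4:1
Op 6: write(P0, v1, 170). refcount(pp1)=3>1 -> COPY to pp5. 6 ppages; refcounts: pp0:2 pp1:2 pp2:2 pp3:1 pp4:1 pp5:1
Op 7: write(P2, v0, 143). refcount(pp0)=2>1 -> COPY to pp6. 7 ppages; refcounts: pp0:1 pp1:2 pp2:2 pp3:1 pp4:1 pp5:1 pp6:1
Op 8: write(P1, v1, 173). refcount(pp1)=2>1 -> COPY to pp7. 8 ppages; refcounts: pp0:1 pp1:1 pp2:2 pp3:1 pp4:1 pp5:1 pp6:1 pp7:1
Op 9: write(P0, v2, 112). refcount(pp4)=1 -> write in place. 8 ppages; refcounts: pp0:1 pp1:1 pp2:2 pp3:1 pp4:1 pp5:1 pp6:1 pp7:1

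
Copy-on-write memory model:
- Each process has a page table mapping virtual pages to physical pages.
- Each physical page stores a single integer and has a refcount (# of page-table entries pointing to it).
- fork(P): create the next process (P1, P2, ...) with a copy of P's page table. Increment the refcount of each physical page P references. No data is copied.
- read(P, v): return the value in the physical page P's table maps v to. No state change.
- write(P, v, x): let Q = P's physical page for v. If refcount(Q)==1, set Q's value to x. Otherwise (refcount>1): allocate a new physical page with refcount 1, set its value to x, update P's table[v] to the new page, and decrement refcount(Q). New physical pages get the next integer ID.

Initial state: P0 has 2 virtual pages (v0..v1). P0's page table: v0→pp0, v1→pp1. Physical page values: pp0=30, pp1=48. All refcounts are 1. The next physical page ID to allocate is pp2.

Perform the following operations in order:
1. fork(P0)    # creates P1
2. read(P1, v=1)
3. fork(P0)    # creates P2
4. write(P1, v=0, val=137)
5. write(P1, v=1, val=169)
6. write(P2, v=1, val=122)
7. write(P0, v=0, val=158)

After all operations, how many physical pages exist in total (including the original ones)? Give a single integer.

Op 1: fork(P0) -> P1. 2 ppages; refcounts: pp0:2 pp1:2
Op 2: read(P1, v1) -> 48. No state change.
Op 3: fork(P0) -> P2. 2 ppages; refcounts: pp0:3 pp1:3
Op 4: write(P1, v0, 137). refcount(pp0)=3>1 -> COPY to pp2. 3 ppages; refcounts: pp0:2 pp1:3 pp2:1
Op 5: write(P1, v1, 169). refcount(pp1)=3>1 -> COPY to pp3. 4 ppages; refcounts: pp0:2 pp1:2 pp2:1 pp3:1
Op 6: write(P2, v1, 122). refcount(pp1)=2>1 -> COPY to pp4. 5 ppages; refcounts: pp0:2 pp1:1 pp2:1 pp3:1 pp4:1
Op 7: write(P0, v0, 158). refcount(pp0)=2>1 -> COPY to pp5. 6 ppages; refcounts: pp0:1 pp1:1 pp2:1 pp3:1 pp4:1 pp5:1

Answer: 6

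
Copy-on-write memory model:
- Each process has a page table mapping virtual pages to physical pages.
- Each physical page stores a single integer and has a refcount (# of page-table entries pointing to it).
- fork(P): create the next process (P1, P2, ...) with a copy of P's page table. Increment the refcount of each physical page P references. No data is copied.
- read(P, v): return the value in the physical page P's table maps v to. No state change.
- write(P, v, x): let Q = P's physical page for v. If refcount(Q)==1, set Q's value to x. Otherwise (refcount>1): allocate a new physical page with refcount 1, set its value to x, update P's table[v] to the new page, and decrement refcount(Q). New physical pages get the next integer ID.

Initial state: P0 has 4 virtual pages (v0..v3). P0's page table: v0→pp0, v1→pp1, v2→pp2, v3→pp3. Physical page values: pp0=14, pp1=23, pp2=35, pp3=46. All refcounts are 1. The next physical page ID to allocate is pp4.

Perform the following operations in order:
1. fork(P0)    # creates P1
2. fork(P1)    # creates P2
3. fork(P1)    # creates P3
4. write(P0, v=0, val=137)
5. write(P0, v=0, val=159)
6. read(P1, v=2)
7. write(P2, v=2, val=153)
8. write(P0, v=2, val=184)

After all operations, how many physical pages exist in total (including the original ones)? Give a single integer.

Op 1: fork(P0) -> P1. 4 ppages; refcounts: pp0:2 pp1:2 pp2:2 pp3:2
Op 2: fork(P1) -> P2. 4 ppages; refcounts: pp0:3 pp1:3 pp2:3 pp3:3
Op 3: fork(P1) -> P3. 4 ppages; refcounts: pp0:4 pp1:4 pp2:4 pp3:4
Op 4: write(P0, v0, 137). refcount(pp0)=4>1 -> COPY to pp4. 5 ppages; refcounts: pp0:3 pp1:4 pp2:4 pp3:4 pp4:1
Op 5: write(P0, v0, 159). refcount(pp4)=1 -> write in place. 5 ppages; refcounts: pp0:3 pp1:4 pp2:4 pp3:4 pp4:1
Op 6: read(P1, v2) -> 35. No state change.
Op 7: write(P2, v2, 153). refcount(pp2)=4>1 -> COPY to pp5. 6 ppages; refcounts: pp0:3 pp1:4 pp2:3 pp3:4 pp4:1 pp5:1
Op 8: write(P0, v2, 184). refcount(pp2)=3>1 -> COPY to pp6. 7 ppages; refcounts: pp0:3 pp1:4 pp2:2 pp3:4 pp4:1 pp5:1 pp6:1

Answer: 7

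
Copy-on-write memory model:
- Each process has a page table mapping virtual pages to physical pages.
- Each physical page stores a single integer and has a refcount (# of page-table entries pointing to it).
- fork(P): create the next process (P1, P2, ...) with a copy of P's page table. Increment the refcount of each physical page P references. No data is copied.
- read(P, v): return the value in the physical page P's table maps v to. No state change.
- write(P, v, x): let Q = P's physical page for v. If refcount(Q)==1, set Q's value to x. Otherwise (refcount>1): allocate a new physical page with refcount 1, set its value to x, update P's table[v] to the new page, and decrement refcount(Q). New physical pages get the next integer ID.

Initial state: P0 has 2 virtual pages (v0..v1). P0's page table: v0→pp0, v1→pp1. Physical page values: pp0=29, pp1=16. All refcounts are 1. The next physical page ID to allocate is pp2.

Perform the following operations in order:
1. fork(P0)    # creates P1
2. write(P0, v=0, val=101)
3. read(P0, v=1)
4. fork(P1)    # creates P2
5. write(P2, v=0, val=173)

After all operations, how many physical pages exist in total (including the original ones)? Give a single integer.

Answer: 4

Derivation:
Op 1: fork(P0) -> P1. 2 ppages; refcounts: pp0:2 pp1:2
Op 2: write(P0, v0, 101). refcount(pp0)=2>1 -> COPY to pp2. 3 ppages; refcounts: pp0:1 pp1:2 pp2:1
Op 3: read(P0, v1) -> 16. No state change.
Op 4: fork(P1) -> P2. 3 ppages; refcounts: pp0:2 pp1:3 pp2:1
Op 5: write(P2, v0, 173). refcount(pp0)=2>1 -> COPY to pp3. 4 ppages; refcounts: pp0:1 pp1:3 pp2:1 pp3:1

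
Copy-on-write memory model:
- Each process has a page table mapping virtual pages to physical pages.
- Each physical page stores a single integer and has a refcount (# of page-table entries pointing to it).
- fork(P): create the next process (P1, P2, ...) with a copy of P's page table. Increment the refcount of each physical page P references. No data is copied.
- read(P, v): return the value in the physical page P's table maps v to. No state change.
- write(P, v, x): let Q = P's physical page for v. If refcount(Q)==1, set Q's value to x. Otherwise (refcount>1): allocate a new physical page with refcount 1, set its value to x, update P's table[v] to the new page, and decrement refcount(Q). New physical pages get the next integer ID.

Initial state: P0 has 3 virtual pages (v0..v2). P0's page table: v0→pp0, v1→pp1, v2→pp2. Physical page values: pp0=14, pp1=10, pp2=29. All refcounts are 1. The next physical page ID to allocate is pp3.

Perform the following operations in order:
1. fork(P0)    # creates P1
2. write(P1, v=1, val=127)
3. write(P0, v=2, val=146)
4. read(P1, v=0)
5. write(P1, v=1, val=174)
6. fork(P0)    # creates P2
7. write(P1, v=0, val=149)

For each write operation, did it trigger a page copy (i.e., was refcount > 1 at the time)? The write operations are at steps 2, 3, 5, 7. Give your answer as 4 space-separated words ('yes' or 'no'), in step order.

Op 1: fork(P0) -> P1. 3 ppages; refcounts: pp0:2 pp1:2 pp2:2
Op 2: write(P1, v1, 127). refcount(pp1)=2>1 -> COPY to pp3. 4 ppages; refcounts: pp0:2 pp1:1 pp2:2 pp3:1
Op 3: write(P0, v2, 146). refcount(pp2)=2>1 -> COPY to pp4. 5 ppages; refcounts: pp0:2 pp1:1 pp2:1 pp3:1 pp4:1
Op 4: read(P1, v0) -> 14. No state change.
Op 5: write(P1, v1, 174). refcount(pp3)=1 -> write in place. 5 ppages; refcounts: pp0:2 pp1:1 pp2:1 pp3:1 pp4:1
Op 6: fork(P0) -> P2. 5 ppages; refcounts: pp0:3 pp1:2 pp2:1 pp3:1 pp4:2
Op 7: write(P1, v0, 149). refcount(pp0)=3>1 -> COPY to pp5. 6 ppages; refcounts: pp0:2 pp1:2 pp2:1 pp3:1 pp4:2 pp5:1

yes yes no yes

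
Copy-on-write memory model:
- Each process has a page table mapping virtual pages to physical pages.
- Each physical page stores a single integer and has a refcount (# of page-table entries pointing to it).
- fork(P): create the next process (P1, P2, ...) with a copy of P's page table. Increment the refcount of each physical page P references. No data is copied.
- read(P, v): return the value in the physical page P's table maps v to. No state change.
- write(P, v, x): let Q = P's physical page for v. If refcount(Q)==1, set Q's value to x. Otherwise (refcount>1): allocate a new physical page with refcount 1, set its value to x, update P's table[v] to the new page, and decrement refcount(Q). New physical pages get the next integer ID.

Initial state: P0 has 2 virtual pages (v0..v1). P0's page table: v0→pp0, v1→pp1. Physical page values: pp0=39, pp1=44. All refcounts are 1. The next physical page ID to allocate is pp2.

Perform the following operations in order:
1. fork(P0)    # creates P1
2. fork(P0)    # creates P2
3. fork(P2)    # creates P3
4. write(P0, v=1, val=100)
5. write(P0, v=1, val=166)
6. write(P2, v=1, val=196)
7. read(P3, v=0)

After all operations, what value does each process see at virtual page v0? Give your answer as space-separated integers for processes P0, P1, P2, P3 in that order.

Answer: 39 39 39 39

Derivation:
Op 1: fork(P0) -> P1. 2 ppages; refcounts: pp0:2 pp1:2
Op 2: fork(P0) -> P2. 2 ppages; refcounts: pp0:3 pp1:3
Op 3: fork(P2) -> P3. 2 ppages; refcounts: pp0:4 pp1:4
Op 4: write(P0, v1, 100). refcount(pp1)=4>1 -> COPY to pp2. 3 ppages; refcounts: pp0:4 pp1:3 pp2:1
Op 5: write(P0, v1, 166). refcount(pp2)=1 -> write in place. 3 ppages; refcounts: pp0:4 pp1:3 pp2:1
Op 6: write(P2, v1, 196). refcount(pp1)=3>1 -> COPY to pp3. 4 ppages; refcounts: pp0:4 pp1:2 pp2:1 pp3:1
Op 7: read(P3, v0) -> 39. No state change.
P0: v0 -> pp0 = 39
P1: v0 -> pp0 = 39
P2: v0 -> pp0 = 39
P3: v0 -> pp0 = 39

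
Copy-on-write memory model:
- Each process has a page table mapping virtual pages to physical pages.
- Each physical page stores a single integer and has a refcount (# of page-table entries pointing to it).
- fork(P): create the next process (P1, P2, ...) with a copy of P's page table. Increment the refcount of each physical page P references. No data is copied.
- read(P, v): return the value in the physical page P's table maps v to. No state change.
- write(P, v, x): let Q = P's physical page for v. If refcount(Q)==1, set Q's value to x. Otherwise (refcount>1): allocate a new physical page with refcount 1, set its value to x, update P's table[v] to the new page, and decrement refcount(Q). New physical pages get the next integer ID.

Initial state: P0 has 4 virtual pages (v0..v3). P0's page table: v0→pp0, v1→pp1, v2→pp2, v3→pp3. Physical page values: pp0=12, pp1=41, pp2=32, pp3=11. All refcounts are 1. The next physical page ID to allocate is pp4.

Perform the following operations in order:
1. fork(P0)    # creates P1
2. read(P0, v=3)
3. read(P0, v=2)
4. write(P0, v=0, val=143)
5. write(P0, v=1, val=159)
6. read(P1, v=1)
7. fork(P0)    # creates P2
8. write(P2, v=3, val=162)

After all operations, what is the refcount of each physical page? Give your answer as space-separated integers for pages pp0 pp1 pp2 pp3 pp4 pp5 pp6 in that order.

Op 1: fork(P0) -> P1. 4 ppages; refcounts: pp0:2 pp1:2 pp2:2 pp3:2
Op 2: read(P0, v3) -> 11. No state change.
Op 3: read(P0, v2) -> 32. No state change.
Op 4: write(P0, v0, 143). refcount(pp0)=2>1 -> COPY to pp4. 5 ppages; refcounts: pp0:1 pp1:2 pp2:2 pp3:2 pp4:1
Op 5: write(P0, v1, 159). refcount(pp1)=2>1 -> COPY to pp5. 6 ppages; refcounts: pp0:1 pp1:1 pp2:2 pp3:2 pp4:1 pp5:1
Op 6: read(P1, v1) -> 41. No state change.
Op 7: fork(P0) -> P2. 6 ppages; refcounts: pp0:1 pp1:1 pp2:3 pp3:3 pp4:2 pp5:2
Op 8: write(P2, v3, 162). refcount(pp3)=3>1 -> COPY to pp6. 7 ppages; refcounts: pp0:1 pp1:1 pp2:3 pp3:2 pp4:2 pp5:2 pp6:1

Answer: 1 1 3 2 2 2 1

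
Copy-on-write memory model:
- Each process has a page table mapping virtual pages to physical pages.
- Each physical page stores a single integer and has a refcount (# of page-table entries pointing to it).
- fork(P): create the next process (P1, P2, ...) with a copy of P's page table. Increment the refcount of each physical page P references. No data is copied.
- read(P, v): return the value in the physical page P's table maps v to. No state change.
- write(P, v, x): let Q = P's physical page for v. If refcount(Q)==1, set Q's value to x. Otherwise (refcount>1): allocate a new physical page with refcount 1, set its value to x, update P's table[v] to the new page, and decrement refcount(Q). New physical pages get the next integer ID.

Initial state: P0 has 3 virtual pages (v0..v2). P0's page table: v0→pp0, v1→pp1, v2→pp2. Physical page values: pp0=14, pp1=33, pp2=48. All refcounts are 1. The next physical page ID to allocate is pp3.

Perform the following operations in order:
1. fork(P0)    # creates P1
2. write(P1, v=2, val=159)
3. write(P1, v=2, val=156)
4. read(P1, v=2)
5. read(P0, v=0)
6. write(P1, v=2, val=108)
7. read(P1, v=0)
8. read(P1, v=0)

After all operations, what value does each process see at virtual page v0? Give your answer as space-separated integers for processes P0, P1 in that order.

Op 1: fork(P0) -> P1. 3 ppages; refcounts: pp0:2 pp1:2 pp2:2
Op 2: write(P1, v2, 159). refcount(pp2)=2>1 -> COPY to pp3. 4 ppages; refcounts: pp0:2 pp1:2 pp2:1 pp3:1
Op 3: write(P1, v2, 156). refcount(pp3)=1 -> write in place. 4 ppages; refcounts: pp0:2 pp1:2 pp2:1 pp3:1
Op 4: read(P1, v2) -> 156. No state change.
Op 5: read(P0, v0) -> 14. No state change.
Op 6: write(P1, v2, 108). refcount(pp3)=1 -> write in place. 4 ppages; refcounts: pp0:2 pp1:2 pp2:1 pp3:1
Op 7: read(P1, v0) -> 14. No state change.
Op 8: read(P1, v0) -> 14. No state change.
P0: v0 -> pp0 = 14
P1: v0 -> pp0 = 14

Answer: 14 14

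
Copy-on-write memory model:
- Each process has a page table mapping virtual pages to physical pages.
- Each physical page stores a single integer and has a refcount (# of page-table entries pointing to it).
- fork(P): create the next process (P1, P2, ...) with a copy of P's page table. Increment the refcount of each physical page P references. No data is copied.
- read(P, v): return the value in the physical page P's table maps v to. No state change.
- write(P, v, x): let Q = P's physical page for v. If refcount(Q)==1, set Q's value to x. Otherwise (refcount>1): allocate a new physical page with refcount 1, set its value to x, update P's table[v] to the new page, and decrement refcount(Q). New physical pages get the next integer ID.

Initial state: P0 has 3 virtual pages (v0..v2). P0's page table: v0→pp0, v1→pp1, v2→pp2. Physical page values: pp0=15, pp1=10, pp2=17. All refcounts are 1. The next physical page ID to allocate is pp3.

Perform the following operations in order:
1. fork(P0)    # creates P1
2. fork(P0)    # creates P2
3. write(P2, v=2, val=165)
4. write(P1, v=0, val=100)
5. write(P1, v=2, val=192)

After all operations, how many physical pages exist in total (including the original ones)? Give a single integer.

Answer: 6

Derivation:
Op 1: fork(P0) -> P1. 3 ppages; refcounts: pp0:2 pp1:2 pp2:2
Op 2: fork(P0) -> P2. 3 ppages; refcounts: pp0:3 pp1:3 pp2:3
Op 3: write(P2, v2, 165). refcount(pp2)=3>1 -> COPY to pp3. 4 ppages; refcounts: pp0:3 pp1:3 pp2:2 pp3:1
Op 4: write(P1, v0, 100). refcount(pp0)=3>1 -> COPY to pp4. 5 ppages; refcounts: pp0:2 pp1:3 pp2:2 pp3:1 pp4:1
Op 5: write(P1, v2, 192). refcount(pp2)=2>1 -> COPY to pp5. 6 ppages; refcounts: pp0:2 pp1:3 pp2:1 pp3:1 pp4:1 pp5:1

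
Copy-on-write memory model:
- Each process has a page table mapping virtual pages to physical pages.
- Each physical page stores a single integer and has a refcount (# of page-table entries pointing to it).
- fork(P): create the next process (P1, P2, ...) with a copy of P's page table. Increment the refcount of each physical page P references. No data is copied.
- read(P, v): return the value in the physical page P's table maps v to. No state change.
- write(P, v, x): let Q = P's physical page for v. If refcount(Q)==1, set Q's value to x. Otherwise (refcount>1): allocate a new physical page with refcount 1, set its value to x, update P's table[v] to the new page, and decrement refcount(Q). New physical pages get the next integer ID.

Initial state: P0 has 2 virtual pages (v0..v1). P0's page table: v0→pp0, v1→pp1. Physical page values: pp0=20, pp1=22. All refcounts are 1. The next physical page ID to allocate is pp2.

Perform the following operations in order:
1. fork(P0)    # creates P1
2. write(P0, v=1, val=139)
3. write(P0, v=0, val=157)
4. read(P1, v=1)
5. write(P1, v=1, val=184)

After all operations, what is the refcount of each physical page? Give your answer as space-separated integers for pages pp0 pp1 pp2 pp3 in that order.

Op 1: fork(P0) -> P1. 2 ppages; refcounts: pp0:2 pp1:2
Op 2: write(P0, v1, 139). refcount(pp1)=2>1 -> COPY to pp2. 3 ppages; refcounts: pp0:2 pp1:1 pp2:1
Op 3: write(P0, v0, 157). refcount(pp0)=2>1 -> COPY to pp3. 4 ppages; refcounts: pp0:1 pp1:1 pp2:1 pp3:1
Op 4: read(P1, v1) -> 22. No state change.
Op 5: write(P1, v1, 184). refcount(pp1)=1 -> write in place. 4 ppages; refcounts: pp0:1 pp1:1 pp2:1 pp3:1

Answer: 1 1 1 1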